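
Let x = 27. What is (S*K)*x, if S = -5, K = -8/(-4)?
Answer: -270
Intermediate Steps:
K = 2 (K = -8*(-¼) = 2)
(S*K)*x = -5*2*27 = -10*27 = -270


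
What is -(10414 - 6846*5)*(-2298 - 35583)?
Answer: -902173896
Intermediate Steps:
-(10414 - 6846*5)*(-2298 - 35583) = -(10414 - 34230)*(-37881) = -(-23816)*(-37881) = -1*902173896 = -902173896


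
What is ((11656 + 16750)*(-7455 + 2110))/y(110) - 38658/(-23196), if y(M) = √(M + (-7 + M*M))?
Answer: 6443/3866 - 151830070*√12203/12203 ≈ -1.3744e+6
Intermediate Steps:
y(M) = √(-7 + M + M²) (y(M) = √(M + (-7 + M²)) = √(-7 + M + M²))
((11656 + 16750)*(-7455 + 2110))/y(110) - 38658/(-23196) = ((11656 + 16750)*(-7455 + 2110))/(√(-7 + 110 + 110²)) - 38658/(-23196) = (28406*(-5345))/(√(-7 + 110 + 12100)) - 38658*(-1/23196) = -151830070*√12203/12203 + 6443/3866 = 6443/3866 - 151830070*√12203/12203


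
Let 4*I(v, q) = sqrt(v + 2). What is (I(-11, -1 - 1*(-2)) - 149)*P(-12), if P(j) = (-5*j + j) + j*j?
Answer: -28608 + 144*I ≈ -28608.0 + 144.0*I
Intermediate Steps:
I(v, q) = sqrt(2 + v)/4 (I(v, q) = sqrt(v + 2)/4 = sqrt(2 + v)/4)
P(j) = j**2 - 4*j (P(j) = -4*j + j**2 = j**2 - 4*j)
(I(-11, -1 - 1*(-2)) - 149)*P(-12) = (sqrt(2 - 11)/4 - 149)*(-12*(-4 - 12)) = (sqrt(-9)/4 - 149)*(-12*(-16)) = ((3*I)/4 - 149)*192 = (3*I/4 - 149)*192 = (-149 + 3*I/4)*192 = -28608 + 144*I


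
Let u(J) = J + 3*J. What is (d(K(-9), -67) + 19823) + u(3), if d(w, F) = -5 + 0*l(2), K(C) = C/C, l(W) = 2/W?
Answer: 19830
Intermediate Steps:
u(J) = 4*J
K(C) = 1
d(w, F) = -5 (d(w, F) = -5 + 0*(2/2) = -5 + 0*(2*(1/2)) = -5 + 0*1 = -5 + 0 = -5)
(d(K(-9), -67) + 19823) + u(3) = (-5 + 19823) + 4*3 = 19818 + 12 = 19830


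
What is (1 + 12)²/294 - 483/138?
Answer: -430/147 ≈ -2.9252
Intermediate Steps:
(1 + 12)²/294 - 483/138 = 13²*(1/294) - 483*1/138 = 169*(1/294) - 7/2 = 169/294 - 7/2 = -430/147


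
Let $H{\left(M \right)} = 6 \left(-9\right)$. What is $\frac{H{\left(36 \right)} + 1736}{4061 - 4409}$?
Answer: $- \frac{29}{6} \approx -4.8333$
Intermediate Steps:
$H{\left(M \right)} = -54$
$\frac{H{\left(36 \right)} + 1736}{4061 - 4409} = \frac{-54 + 1736}{4061 - 4409} = \frac{1682}{-348} = 1682 \left(- \frac{1}{348}\right) = - \frac{29}{6}$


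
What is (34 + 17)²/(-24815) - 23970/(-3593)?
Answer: 585470157/89160295 ≈ 6.5665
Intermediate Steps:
(34 + 17)²/(-24815) - 23970/(-3593) = 51²*(-1/24815) - 23970*(-1/3593) = 2601*(-1/24815) + 23970/3593 = -2601/24815 + 23970/3593 = 585470157/89160295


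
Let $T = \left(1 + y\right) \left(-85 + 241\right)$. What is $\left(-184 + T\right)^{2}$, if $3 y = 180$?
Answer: $87086224$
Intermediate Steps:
$y = 60$ ($y = \frac{1}{3} \cdot 180 = 60$)
$T = 9516$ ($T = \left(1 + 60\right) \left(-85 + 241\right) = 61 \cdot 156 = 9516$)
$\left(-184 + T\right)^{2} = \left(-184 + 9516\right)^{2} = 9332^{2} = 87086224$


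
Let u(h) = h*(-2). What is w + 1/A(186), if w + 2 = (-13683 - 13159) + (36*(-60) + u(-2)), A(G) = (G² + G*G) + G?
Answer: -2011961999/69378 ≈ -29000.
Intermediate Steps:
u(h) = -2*h
A(G) = G + 2*G² (A(G) = (G² + G²) + G = 2*G² + G = G + 2*G²)
w = -29000 (w = -2 + ((-13683 - 13159) + (36*(-60) - 2*(-2))) = -2 + (-26842 + (-2160 + 4)) = -2 + (-26842 - 2156) = -2 - 28998 = -29000)
w + 1/A(186) = -29000 + 1/(186*(1 + 2*186)) = -29000 + 1/(186*(1 + 372)) = -29000 + 1/(186*373) = -29000 + 1/69378 = -2011961999/69378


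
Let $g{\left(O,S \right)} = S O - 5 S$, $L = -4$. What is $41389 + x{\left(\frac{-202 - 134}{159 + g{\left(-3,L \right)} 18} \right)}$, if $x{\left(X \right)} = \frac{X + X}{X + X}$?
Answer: $41390$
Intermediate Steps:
$g{\left(O,S \right)} = - 5 S + O S$ ($g{\left(O,S \right)} = O S - 5 S = - 5 S + O S$)
$x{\left(X \right)} = 1$ ($x{\left(X \right)} = \frac{2 X}{2 X} = 2 X \frac{1}{2 X} = 1$)
$41389 + x{\left(\frac{-202 - 134}{159 + g{\left(-3,L \right)} 18} \right)} = 41389 + 1 = 41390$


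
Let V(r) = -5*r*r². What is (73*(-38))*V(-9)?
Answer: -10111230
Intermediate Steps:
V(r) = -5*r³
(73*(-38))*V(-9) = (73*(-38))*(-5*(-9)³) = -(-13870)*(-729) = -2774*3645 = -10111230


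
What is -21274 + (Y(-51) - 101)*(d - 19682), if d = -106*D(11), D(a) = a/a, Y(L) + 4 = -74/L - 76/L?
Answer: 1998266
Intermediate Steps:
Y(L) = -4 - 150/L (Y(L) = -4 + (-74/L - 76/L) = -4 - 150/L)
D(a) = 1
d = -106 (d = -106*1 = -106)
-21274 + (Y(-51) - 101)*(d - 19682) = -21274 + ((-4 - 150/(-51)) - 101)*(-106 - 19682) = -21274 + ((-4 - 150*(-1/51)) - 101)*(-19788) = -21274 + ((-4 + 50/17) - 101)*(-19788) = -21274 + (-18/17 - 101)*(-19788) = -21274 - 1735/17*(-19788) = -21274 + 2019540 = 1998266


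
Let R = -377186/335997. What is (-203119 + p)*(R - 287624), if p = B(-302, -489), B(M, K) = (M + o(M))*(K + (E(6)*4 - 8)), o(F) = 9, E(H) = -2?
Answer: 5330147548730356/335997 ≈ 1.5864e+10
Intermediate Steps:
R = -377186/335997 (R = -377186*1/335997 = -377186/335997 ≈ -1.1226)
B(M, K) = (-16 + K)*(9 + M) (B(M, K) = (M + 9)*(K + (-2*4 - 8)) = (9 + M)*(K + (-8 - 8)) = (9 + M)*(K - 16) = (9 + M)*(-16 + K) = (-16 + K)*(9 + M))
p = 147965 (p = -144 - 16*(-302) + 9*(-489) - 489*(-302) = -144 + 4832 - 4401 + 147678 = 147965)
(-203119 + p)*(R - 287624) = (-203119 + 147965)*(-377186/335997 - 287624) = -55154*(-96641178314/335997) = 5330147548730356/335997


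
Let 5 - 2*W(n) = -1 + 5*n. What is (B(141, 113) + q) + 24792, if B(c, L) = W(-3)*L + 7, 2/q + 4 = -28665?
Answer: 1489956595/57338 ≈ 25986.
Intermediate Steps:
q = -2/28669 (q = 2/(-4 - 28665) = 2/(-28669) = 2*(-1/28669) = -2/28669 ≈ -6.9762e-5)
W(n) = 3 - 5*n/2 (W(n) = 5/2 - (-1 + 5*n)/2 = 5/2 + (1/2 - 5*n/2) = 3 - 5*n/2)
B(c, L) = 7 + 21*L/2 (B(c, L) = (3 - 5/2*(-3))*L + 7 = (3 + 15/2)*L + 7 = 21*L/2 + 7 = 7 + 21*L/2)
(B(141, 113) + q) + 24792 = ((7 + (21/2)*113) - 2/28669) + 24792 = ((7 + 2373/2) - 2/28669) + 24792 = (2387/2 - 2/28669) + 24792 = 68432899/57338 + 24792 = 1489956595/57338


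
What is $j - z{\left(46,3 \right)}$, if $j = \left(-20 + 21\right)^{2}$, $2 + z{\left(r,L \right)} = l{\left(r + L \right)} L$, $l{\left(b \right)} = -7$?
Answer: $24$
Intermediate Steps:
$z{\left(r,L \right)} = -2 - 7 L$
$j = 1$ ($j = 1^{2} = 1$)
$j - z{\left(46,3 \right)} = 1 - \left(-2 - 21\right) = 1 - -23 = 1 + 23 = 24$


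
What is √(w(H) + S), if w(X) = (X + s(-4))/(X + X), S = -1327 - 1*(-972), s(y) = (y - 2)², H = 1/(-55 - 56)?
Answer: I*√9410/2 ≈ 48.503*I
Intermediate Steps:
H = -1/111 (H = 1/(-111) = -1/111 ≈ -0.0090090)
s(y) = (-2 + y)²
S = -355 (S = -1327 + 972 = -355)
w(X) = (36 + X)/(2*X) (w(X) = (X + (-2 - 4)²)/(X + X) = (X + (-6)²)/((2*X)) = (X + 36)*(1/(2*X)) = (36 + X)*(1/(2*X)) = (36 + X)/(2*X))
√(w(H) + S) = √((36 - 1/111)/(2*(-1/111)) - 355) = √((½)*(-111)*(3995/111) - 355) = √(-3995/2 - 355) = √(-4705/2) = I*√9410/2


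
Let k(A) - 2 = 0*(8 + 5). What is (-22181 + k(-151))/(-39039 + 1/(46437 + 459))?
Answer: 1040106384/1830772943 ≈ 0.56812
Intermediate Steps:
k(A) = 2 (k(A) = 2 + 0*(8 + 5) = 2 + 0*13 = 2 + 0 = 2)
(-22181 + k(-151))/(-39039 + 1/(46437 + 459)) = (-22181 + 2)/(-39039 + 1/(46437 + 459)) = -22179/(-39039 + 1/46896) = -22179/(-1830772943/46896) = -22179*(-46896/1830772943) = 1040106384/1830772943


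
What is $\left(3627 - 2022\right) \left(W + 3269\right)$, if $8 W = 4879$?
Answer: $\frac{49804755}{8} \approx 6.2256 \cdot 10^{6}$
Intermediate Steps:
$W = \frac{4879}{8}$ ($W = \frac{1}{8} \cdot 4879 = \frac{4879}{8} \approx 609.88$)
$\left(3627 - 2022\right) \left(W + 3269\right) = \left(3627 - 2022\right) \left(\frac{4879}{8} + 3269\right) = 1605 \cdot \frac{31031}{8} = \frac{49804755}{8}$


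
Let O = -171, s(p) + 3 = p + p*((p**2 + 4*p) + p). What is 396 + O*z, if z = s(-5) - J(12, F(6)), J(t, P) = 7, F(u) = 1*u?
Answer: 2961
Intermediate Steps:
F(u) = u
s(p) = -3 + p + p*(p**2 + 5*p) (s(p) = -3 + (p + p*((p**2 + 4*p) + p)) = -3 + (p + p*(p**2 + 5*p)) = -3 + p + p*(p**2 + 5*p))
z = -15 (z = (-3 - 5 + (-5)**3 + 5*(-5)**2) - 1*7 = (-3 - 5 - 125 + 5*25) - 7 = (-3 - 5 - 125 + 125) - 7 = -8 - 7 = -15)
396 + O*z = 396 - 171*(-15) = 396 + 2565 = 2961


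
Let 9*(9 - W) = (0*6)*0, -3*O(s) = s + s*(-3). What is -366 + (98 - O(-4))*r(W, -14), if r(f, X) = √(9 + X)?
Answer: -366 + 302*I*√5/3 ≈ -366.0 + 225.1*I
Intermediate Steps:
O(s) = 2*s/3 (O(s) = -(s + s*(-3))/3 = -(s - 3*s)/3 = -(-2)*s/3 = 2*s/3)
W = 9 (W = 9 - 0*6*0/9 = 9 - 0*0 = 9 - ⅑*0 = 9 + 0 = 9)
-366 + (98 - O(-4))*r(W, -14) = -366 + (98 - 2*(-4)/3)*√(9 - 14) = -366 + (98 - 1*(-8/3))*√(-5) = -366 + (98 + 8/3)*(I*√5) = -366 + 302*(I*√5)/3 = -366 + 302*I*√5/3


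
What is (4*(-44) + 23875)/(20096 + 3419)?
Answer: 23699/23515 ≈ 1.0078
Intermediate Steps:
(4*(-44) + 23875)/(20096 + 3419) = (-176 + 23875)/23515 = 23699*(1/23515) = 23699/23515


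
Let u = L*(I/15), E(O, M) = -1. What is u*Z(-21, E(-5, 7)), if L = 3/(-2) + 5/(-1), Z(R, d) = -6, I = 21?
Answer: 273/5 ≈ 54.600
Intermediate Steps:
L = -13/2 (L = 3*(-½) + 5*(-1) = -3/2 - 5 = -13/2 ≈ -6.5000)
u = -91/10 (u = -273/(2*15) = -13/2*7/5 = -91/10 ≈ -9.1000)
u*Z(-21, E(-5, 7)) = -91/10*(-6) = 273/5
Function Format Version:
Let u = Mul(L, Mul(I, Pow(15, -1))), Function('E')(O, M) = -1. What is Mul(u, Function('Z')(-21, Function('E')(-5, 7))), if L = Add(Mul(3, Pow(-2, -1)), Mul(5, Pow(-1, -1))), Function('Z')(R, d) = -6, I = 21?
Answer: Rational(273, 5) ≈ 54.600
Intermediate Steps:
L = Rational(-13, 2) (L = Add(Mul(3, Rational(-1, 2)), Mul(5, -1)) = Add(Rational(-3, 2), -5) = Rational(-13, 2) ≈ -6.5000)
u = Rational(-91, 10) (u = Mul(Rational(-13, 2), Mul(21, Pow(15, -1))) = Mul(Rational(-13, 2), Mul(21, Rational(1, 15))) = Mul(Rational(-13, 2), Rational(7, 5)) = Rational(-91, 10) ≈ -9.1000)
Mul(u, Function('Z')(-21, Function('E')(-5, 7))) = Mul(Rational(-91, 10), -6) = Rational(273, 5)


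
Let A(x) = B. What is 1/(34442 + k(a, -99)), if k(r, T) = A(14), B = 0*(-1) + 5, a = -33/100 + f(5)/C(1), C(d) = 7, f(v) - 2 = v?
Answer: 1/34447 ≈ 2.9030e-5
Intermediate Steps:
f(v) = 2 + v
a = 67/100 (a = -33/100 + (2 + 5)/7 = -33*1/100 + 7*(⅐) = -33/100 + 1 = 67/100 ≈ 0.67000)
B = 5 (B = 0 + 5 = 5)
A(x) = 5
k(r, T) = 5
1/(34442 + k(a, -99)) = 1/(34442 + 5) = 1/34447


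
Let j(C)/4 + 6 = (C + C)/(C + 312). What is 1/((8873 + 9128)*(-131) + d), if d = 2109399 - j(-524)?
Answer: -53/13182572 ≈ -4.0205e-6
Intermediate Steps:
j(C) = -24 + 8*C/(312 + C) (j(C) = -24 + 4*((C + C)/(C + 312)) = -24 + 4*((2*C)/(312 + C)) = -24 + 4*(2*C/(312 + C)) = -24 + 8*C/(312 + C))
d = 111798371/53 (d = 2109399 - 16*(-468 - 1*(-524))/(312 - 524) = 2109399 - 16*(-468 + 524)/(-212) = 2109399 - 16*(-1)*56/212 = 2109399 - 1*(-224/53) = 2109399 + 224/53 = 111798371/53 ≈ 2.1094e+6)
1/((8873 + 9128)*(-131) + d) = 1/((8873 + 9128)*(-131) + 111798371/53) = 1/(18001*(-131) + 111798371/53) = 1/(-2358131 + 111798371/53) = 1/(-13182572/53) = -53/13182572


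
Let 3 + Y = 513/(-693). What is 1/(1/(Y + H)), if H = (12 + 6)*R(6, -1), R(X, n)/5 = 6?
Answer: 41292/77 ≈ 536.26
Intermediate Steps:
R(X, n) = 30 (R(X, n) = 5*6 = 30)
Y = -288/77 (Y = -3 + 513/(-693) = -3 + 513*(-1/693) = -3 - 57/77 = -288/77 ≈ -3.7403)
H = 540 (H = (12 + 6)*30 = 18*30 = 540)
1/(1/(Y + H)) = 1/(1/(-288/77 + 540)) = 1/(1/(41292/77)) = 1/(77/41292) = 41292/77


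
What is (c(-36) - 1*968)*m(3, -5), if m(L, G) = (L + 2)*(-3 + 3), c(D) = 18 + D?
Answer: 0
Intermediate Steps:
m(L, G) = 0 (m(L, G) = (2 + L)*0 = 0)
(c(-36) - 1*968)*m(3, -5) = ((18 - 36) - 1*968)*0 = (-18 - 968)*0 = -986*0 = 0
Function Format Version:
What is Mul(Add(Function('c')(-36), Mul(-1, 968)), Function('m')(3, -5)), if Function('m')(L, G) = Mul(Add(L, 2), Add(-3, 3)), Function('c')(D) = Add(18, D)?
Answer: 0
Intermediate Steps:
Function('m')(L, G) = 0 (Function('m')(L, G) = Mul(Add(2, L), 0) = 0)
Mul(Add(Function('c')(-36), Mul(-1, 968)), Function('m')(3, -5)) = Mul(Add(Add(18, -36), Mul(-1, 968)), 0) = Mul(Add(-18, -968), 0) = Mul(-986, 0) = 0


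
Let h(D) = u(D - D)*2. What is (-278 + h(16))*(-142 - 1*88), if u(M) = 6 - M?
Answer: 61180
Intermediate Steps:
h(D) = 12 (h(D) = (6 - (D - D))*2 = (6 - 1*0)*2 = (6 + 0)*2 = 6*2 = 12)
(-278 + h(16))*(-142 - 1*88) = (-278 + 12)*(-142 - 1*88) = -266*(-142 - 88) = -266*(-230) = 61180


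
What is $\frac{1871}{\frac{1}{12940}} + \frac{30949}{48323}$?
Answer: $\frac{1169935619969}{48323} \approx 2.4211 \cdot 10^{7}$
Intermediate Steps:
$\frac{1871}{\frac{1}{12940}} + \frac{30949}{48323} = 1871 \frac{1}{\frac{1}{12940}} + 30949 \cdot \frac{1}{48323} = 1871 \cdot 12940 + \frac{30949}{48323} = 24210740 + \frac{30949}{48323} = \frac{1169935619969}{48323}$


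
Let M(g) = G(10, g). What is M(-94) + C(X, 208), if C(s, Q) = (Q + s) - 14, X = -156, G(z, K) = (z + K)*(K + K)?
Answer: 15830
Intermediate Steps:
G(z, K) = 2*K*(K + z) (G(z, K) = (K + z)*(2*K) = 2*K*(K + z))
C(s, Q) = -14 + Q + s
M(g) = 2*g*(10 + g) (M(g) = 2*g*(g + 10) = 2*g*(10 + g))
M(-94) + C(X, 208) = 2*(-94)*(10 - 94) + (-14 + 208 - 156) = 2*(-94)*(-84) + 38 = 15792 + 38 = 15830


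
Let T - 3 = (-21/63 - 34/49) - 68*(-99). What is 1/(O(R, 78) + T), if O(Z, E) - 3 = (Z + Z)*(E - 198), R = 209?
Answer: -147/6383185 ≈ -2.3029e-5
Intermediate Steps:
O(Z, E) = 3 + 2*Z*(-198 + E) (O(Z, E) = 3 + (Z + Z)*(E - 198) = 3 + (2*Z)*(-198 + E) = 3 + 2*Z*(-198 + E))
T = 989894/147 (T = 3 + ((-21/63 - 34/49) - 68*(-99)) = 3 + ((-21*1/63 - 34*1/49) + 6732) = 3 + ((-1/3 - 34/49) + 6732) = 3 + (-151/147 + 6732) = 3 + 989453/147 = 989894/147 ≈ 6734.0)
1/(O(R, 78) + T) = 1/((3 - 396*209 + 2*78*209) + 989894/147) = 1/((3 - 82764 + 32604) + 989894/147) = 1/(-50157 + 989894/147) = 1/(-6383185/147) = -147/6383185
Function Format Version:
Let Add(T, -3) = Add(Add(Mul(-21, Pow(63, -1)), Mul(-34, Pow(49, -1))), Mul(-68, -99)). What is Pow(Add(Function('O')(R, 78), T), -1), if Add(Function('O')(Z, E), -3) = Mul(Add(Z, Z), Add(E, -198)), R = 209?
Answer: Rational(-147, 6383185) ≈ -2.3029e-5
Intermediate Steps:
Function('O')(Z, E) = Add(3, Mul(2, Z, Add(-198, E))) (Function('O')(Z, E) = Add(3, Mul(Add(Z, Z), Add(E, -198))) = Add(3, Mul(Mul(2, Z), Add(-198, E))) = Add(3, Mul(2, Z, Add(-198, E))))
T = Rational(989894, 147) (T = Add(3, Add(Add(Mul(-21, Pow(63, -1)), Mul(-34, Pow(49, -1))), Mul(-68, -99))) = Add(3, Add(Add(Mul(-21, Rational(1, 63)), Mul(-34, Rational(1, 49))), 6732)) = Add(3, Add(Add(Rational(-1, 3), Rational(-34, 49)), 6732)) = Add(3, Add(Rational(-151, 147), 6732)) = Add(3, Rational(989453, 147)) = Rational(989894, 147) ≈ 6734.0)
Pow(Add(Function('O')(R, 78), T), -1) = Pow(Add(Add(3, Mul(-396, 209), Mul(2, 78, 209)), Rational(989894, 147)), -1) = Pow(Add(Add(3, -82764, 32604), Rational(989894, 147)), -1) = Pow(Add(-50157, Rational(989894, 147)), -1) = Pow(Rational(-6383185, 147), -1) = Rational(-147, 6383185)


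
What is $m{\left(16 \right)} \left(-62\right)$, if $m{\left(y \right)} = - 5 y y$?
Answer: $79360$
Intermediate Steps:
$m{\left(y \right)} = - 5 y^{2}$
$m{\left(16 \right)} \left(-62\right) = - 5 \cdot 16^{2} \left(-62\right) = \left(-5\right) 256 \left(-62\right) = \left(-1280\right) \left(-62\right) = 79360$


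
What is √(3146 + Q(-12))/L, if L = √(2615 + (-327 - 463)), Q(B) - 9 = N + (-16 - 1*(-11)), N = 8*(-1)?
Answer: √229366/365 ≈ 1.3121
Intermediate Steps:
N = -8
Q(B) = -4 (Q(B) = 9 + (-8 + (-16 - 1*(-11))) = 9 + (-8 + (-16 + 11)) = 9 + (-8 - 5) = 9 - 13 = -4)
L = 5*√73 (L = √(2615 - 790) = √1825 = 5*√73 ≈ 42.720)
√(3146 + Q(-12))/L = √(3146 - 4)/((5*√73)) = √3142*(√73/365) = √229366/365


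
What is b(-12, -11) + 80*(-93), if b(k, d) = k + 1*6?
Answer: -7446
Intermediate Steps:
b(k, d) = 6 + k (b(k, d) = k + 6 = 6 + k)
b(-12, -11) + 80*(-93) = (6 - 12) + 80*(-93) = -6 - 7440 = -7446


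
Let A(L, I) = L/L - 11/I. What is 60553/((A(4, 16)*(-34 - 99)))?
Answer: -50992/35 ≈ -1456.9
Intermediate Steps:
A(L, I) = 1 - 11/I
60553/((A(4, 16)*(-34 - 99))) = 60553/((((-11 + 16)/16)*(-34 - 99))) = 60553/((((1/16)*5)*(-133))) = 60553/(((5/16)*(-133))) = 60553/(-665/16) = 60553*(-16/665) = -50992/35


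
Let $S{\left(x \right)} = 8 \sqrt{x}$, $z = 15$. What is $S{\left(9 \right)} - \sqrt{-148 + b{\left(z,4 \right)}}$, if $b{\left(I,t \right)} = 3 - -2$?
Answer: $24 - i \sqrt{143} \approx 24.0 - 11.958 i$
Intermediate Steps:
$b{\left(I,t \right)} = 5$ ($b{\left(I,t \right)} = 3 + 2 = 5$)
$S{\left(9 \right)} - \sqrt{-148 + b{\left(z,4 \right)}} = 8 \sqrt{9} - \sqrt{-148 + 5} = 8 \cdot 3 - \sqrt{-143} = 24 - i \sqrt{143}$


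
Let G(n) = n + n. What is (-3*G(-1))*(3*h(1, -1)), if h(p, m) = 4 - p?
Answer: 54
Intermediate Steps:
G(n) = 2*n
(-3*G(-1))*(3*h(1, -1)) = (-6*(-1))*(3*(4 - 1*1)) = (-3*(-2))*(3*(4 - 1)) = 6*(3*3) = 6*9 = 54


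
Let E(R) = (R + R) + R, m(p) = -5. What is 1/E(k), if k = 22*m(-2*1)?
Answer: -1/330 ≈ -0.0030303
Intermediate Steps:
k = -110 (k = 22*(-5) = -110)
E(R) = 3*R (E(R) = 2*R + R = 3*R)
1/E(k) = 1/(3*(-110)) = 1/(-330) = -1/330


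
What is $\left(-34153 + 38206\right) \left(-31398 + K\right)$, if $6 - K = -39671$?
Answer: $33554787$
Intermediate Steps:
$K = 39677$ ($K = 6 - -39671 = 6 + 39671 = 39677$)
$\left(-34153 + 38206\right) \left(-31398 + K\right) = \left(-34153 + 38206\right) \left(-31398 + 39677\right) = 4053 \cdot 8279 = 33554787$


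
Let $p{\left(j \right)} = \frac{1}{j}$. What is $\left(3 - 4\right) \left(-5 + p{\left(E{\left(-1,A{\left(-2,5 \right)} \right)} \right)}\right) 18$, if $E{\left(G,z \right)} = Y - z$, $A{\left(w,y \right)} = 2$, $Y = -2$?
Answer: $\frac{189}{2} \approx 94.5$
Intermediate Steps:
$E{\left(G,z \right)} = -2 - z$
$\left(3 - 4\right) \left(-5 + p{\left(E{\left(-1,A{\left(-2,5 \right)} \right)} \right)}\right) 18 = \left(3 - 4\right) \left(-5 + \frac{1}{-2 - 2}\right) 18 = - (-5 + \frac{1}{-4}) 18 = - (-5 - \frac{1}{4}) 18 = \left(-1\right) \left(- \frac{21}{4}\right) 18 = \frac{21}{4} \cdot 18 = \frac{189}{2}$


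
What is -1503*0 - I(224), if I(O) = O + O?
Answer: -448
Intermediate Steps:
I(O) = 2*O
-1503*0 - I(224) = -1503*0 - 2*224 = 0 - 1*448 = 0 - 448 = -448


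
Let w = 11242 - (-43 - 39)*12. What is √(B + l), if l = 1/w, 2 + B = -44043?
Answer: I*√6583629710194/12226 ≈ 209.87*I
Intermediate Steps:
B = -44045 (B = -2 - 44043 = -44045)
w = 12226 (w = 11242 - (-82)*12 = 11242 - 1*(-984) = 11242 + 984 = 12226)
l = 1/12226 ≈ 8.1793e-5
√(B + l) = √(-44045 + 1/12226) = √(-538494169/12226) = I*√6583629710194/12226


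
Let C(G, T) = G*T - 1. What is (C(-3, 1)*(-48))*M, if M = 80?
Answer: 15360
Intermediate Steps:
C(G, T) = -1 + G*T
(C(-3, 1)*(-48))*M = ((-1 - 3*1)*(-48))*80 = ((-1 - 3)*(-48))*80 = -4*(-48)*80 = 192*80 = 15360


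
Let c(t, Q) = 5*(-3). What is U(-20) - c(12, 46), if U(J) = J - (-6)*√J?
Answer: -5 + 12*I*√5 ≈ -5.0 + 26.833*I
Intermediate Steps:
c(t, Q) = -15
U(J) = J + 6*√J
U(-20) - c(12, 46) = (-20 + 6*√(-20)) - 1*(-15) = (-20 + 6*(2*I*√5)) + 15 = (-20 + 12*I*√5) + 15 = -5 + 12*I*√5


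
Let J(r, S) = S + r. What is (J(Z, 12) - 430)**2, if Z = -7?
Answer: 180625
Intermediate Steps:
(J(Z, 12) - 430)**2 = ((12 - 7) - 430)**2 = (5 - 430)**2 = (-425)**2 = 180625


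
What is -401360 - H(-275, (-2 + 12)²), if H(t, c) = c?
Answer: -401460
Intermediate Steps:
-401360 - H(-275, (-2 + 12)²) = -401360 - (-2 + 12)² = -401360 - 1*10² = -401360 - 1*100 = -401360 - 100 = -401460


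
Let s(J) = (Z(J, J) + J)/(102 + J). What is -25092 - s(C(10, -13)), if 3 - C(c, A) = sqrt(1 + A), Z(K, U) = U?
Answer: -92313686/3679 + 136*I*sqrt(3)/3679 ≈ -25092.0 + 0.064028*I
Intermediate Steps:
C(c, A) = 3 - sqrt(1 + A)
s(J) = 2*J/(102 + J) (s(J) = (J + J)/(102 + J) = (2*J)/(102 + J) = 2*J/(102 + J))
-25092 - s(C(10, -13)) = -25092 - 2*(3 - sqrt(1 - 13))/(102 + (3 - sqrt(1 - 13))) = -25092 - 2*(3 - sqrt(-12))/(102 + (3 - sqrt(-12))) = -25092 - 2*(3 - 2*I*sqrt(3))/(102 + (3 - 2*I*sqrt(3))) = -25092 - 2*(3 - 2*I*sqrt(3))/(105 - 2*I*sqrt(3))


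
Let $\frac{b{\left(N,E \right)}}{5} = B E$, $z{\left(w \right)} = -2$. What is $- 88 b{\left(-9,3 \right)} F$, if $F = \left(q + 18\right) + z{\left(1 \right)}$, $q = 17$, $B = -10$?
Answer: $435600$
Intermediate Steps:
$F = 33$ ($F = \left(17 + 18\right) - 2 = 35 - 2 = 33$)
$b{\left(N,E \right)} = - 50 E$ ($b{\left(N,E \right)} = 5 \left(- 10 E\right) = - 50 E$)
$- 88 b{\left(-9,3 \right)} F = - 88 \left(\left(-50\right) 3\right) 33 = \left(-88\right) \left(-150\right) 33 = 13200 \cdot 33 = 435600$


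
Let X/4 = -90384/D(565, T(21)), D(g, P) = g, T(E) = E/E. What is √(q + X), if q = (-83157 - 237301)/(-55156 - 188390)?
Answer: I*√3022790489493830535/68801745 ≈ 25.27*I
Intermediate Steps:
T(E) = 1
q = 160229/121773 (q = -320458/(-243546) = -320458*(-1/243546) = 160229/121773 ≈ 1.3158)
X = -361536/565 (X = 4*(-90384/565) = -361536/565 ≈ -639.89)
√(q + X) = √(160229/121773 - 361536/565) = √(-43934793943/68801745) = I*√3022790489493830535/68801745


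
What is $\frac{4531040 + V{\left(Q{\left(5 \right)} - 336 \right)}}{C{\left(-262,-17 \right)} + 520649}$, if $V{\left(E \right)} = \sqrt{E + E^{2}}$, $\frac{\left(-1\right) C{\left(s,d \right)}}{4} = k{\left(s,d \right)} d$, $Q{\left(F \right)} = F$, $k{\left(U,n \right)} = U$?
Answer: $\frac{4531040}{502833} + \frac{\sqrt{109230}}{502833} \approx 9.0117$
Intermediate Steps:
$C{\left(s,d \right)} = - 4 d s$ ($C{\left(s,d \right)} = - 4 s d = - 4 d s$)
$\frac{4531040 + V{\left(Q{\left(5 \right)} - 336 \right)}}{C{\left(-262,-17 \right)} + 520649} = \frac{4531040 + \sqrt{\left(5 - 336\right) \left(1 + \left(5 - 336\right)\right)}}{\left(-4\right) \left(-17\right) \left(-262\right) + 520649} = \frac{4531040 + \sqrt{\left(5 - 336\right) \left(1 + \left(5 - 336\right)\right)}}{-17816 + 520649} = \frac{4531040 + \sqrt{- 331 \left(1 - 331\right)}}{502833} = \left(4531040 + \sqrt{\left(-331\right) \left(-330\right)}\right) \frac{1}{502833} = \left(4531040 + \sqrt{109230}\right) \frac{1}{502833} = \frac{4531040}{502833} + \frac{\sqrt{109230}}{502833}$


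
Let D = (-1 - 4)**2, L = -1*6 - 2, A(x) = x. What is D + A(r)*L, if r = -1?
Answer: 33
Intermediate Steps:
L = -8 (L = -6 - 2 = -8)
D = 25 (D = (-5)**2 = 25)
D + A(r)*L = 25 - 1*(-8) = 25 + 8 = 33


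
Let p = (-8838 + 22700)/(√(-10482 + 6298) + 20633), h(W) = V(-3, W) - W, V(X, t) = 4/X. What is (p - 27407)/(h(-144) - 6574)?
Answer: 11667555579665/2737978566554 + 13862*I*√1046/1368989283277 ≈ 4.2614 + 3.2749e-7*I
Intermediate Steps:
h(W) = -4/3 - W (h(W) = 4/(-3) - W = 4*(-⅓) - W = -4/3 - W)
p = 13862/(20633 + 2*I*√1046) (p = 13862/(√(-4184) + 20633) = 13862/(2*I*√1046 + 20633) = 13862/(20633 + 2*I*√1046) ≈ 0.67183 - 0.0021062*I)
(p - 27407)/(h(-144) - 6574) = ((286014646/425724873 - 27724*I*√1046/425724873) - 27407)/((-4/3 - 1*(-144)) - 6574) = (-11667555579665/425724873 - 27724*I*√1046/425724873)/((-4/3 + 144) - 6574) = (-11667555579665/425724873 - 27724*I*√1046/425724873)/(428/3 - 6574) = (-11667555579665/425724873 - 27724*I*√1046/425724873)/(-19294/3) = (-11667555579665/425724873 - 27724*I*√1046/425724873)*(-3/19294) = 11667555579665/2737978566554 + 13862*I*√1046/1368989283277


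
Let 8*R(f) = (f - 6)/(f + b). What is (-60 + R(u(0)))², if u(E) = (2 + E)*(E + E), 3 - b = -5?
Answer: 3697929/1024 ≈ 3611.3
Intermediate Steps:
b = 8 (b = 3 - 1*(-5) = 3 + 5 = 8)
u(E) = 2*E*(2 + E) (u(E) = (2 + E)*(2*E) = 2*E*(2 + E))
R(f) = (-6 + f)/(8*(8 + f)) (R(f) = ((f - 6)/(f + 8))/8 = ((-6 + f)/(8 + f))/8 = (-6 + f)/(8*(8 + f)))
(-60 + R(u(0)))² = (-60 + (-6 + 2*0*(2 + 0))/(8*(8 + 2*0*(2 + 0))))² = (-60 + (-6 + 2*0*2)/(8*(8 + 2*0*2)))² = (-60 + (-6 + 0)/(8*(8 + 0)))² = (-60 + (⅛)*(-6)/8)² = (-60 + (⅛)*(⅛)*(-6))² = (-60 - 3/32)² = (-1923/32)² = 3697929/1024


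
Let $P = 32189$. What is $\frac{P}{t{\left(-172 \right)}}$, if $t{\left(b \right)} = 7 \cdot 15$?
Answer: $\frac{32189}{105} \approx 306.56$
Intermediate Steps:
$t{\left(b \right)} = 105$
$\frac{P}{t{\left(-172 \right)}} = \frac{32189}{105}$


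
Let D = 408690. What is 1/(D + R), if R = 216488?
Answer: 1/625178 ≈ 1.5995e-6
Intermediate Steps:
1/(D + R) = 1/(408690 + 216488) = 1/625178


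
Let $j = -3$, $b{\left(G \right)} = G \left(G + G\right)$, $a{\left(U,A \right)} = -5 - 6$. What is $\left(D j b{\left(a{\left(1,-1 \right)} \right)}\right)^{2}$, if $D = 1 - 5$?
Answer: $8433216$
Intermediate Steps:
$D = -4$
$a{\left(U,A \right)} = -11$ ($a{\left(U,A \right)} = -5 - 6 = -11$)
$b{\left(G \right)} = 2 G^{2}$ ($b{\left(G \right)} = G 2 G = 2 G^{2}$)
$\left(D j b{\left(a{\left(1,-1 \right)} \right)}\right)^{2} = \left(\left(-4\right) \left(-3\right) 2 \left(-11\right)^{2}\right)^{2} = \left(12 \cdot 2 \cdot 121\right)^{2} = \left(12 \cdot 242\right)^{2} = 2904^{2} = 8433216$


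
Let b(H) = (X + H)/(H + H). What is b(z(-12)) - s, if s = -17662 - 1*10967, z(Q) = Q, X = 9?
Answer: 229033/8 ≈ 28629.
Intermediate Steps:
b(H) = (9 + H)/(2*H) (b(H) = (9 + H)/(H + H) = (9 + H)/((2*H)) = (9 + H)*(1/(2*H)) = (9 + H)/(2*H))
s = -28629 (s = -17662 - 10967 = -28629)
b(z(-12)) - s = (½)*(9 - 12)/(-12) - 1*(-28629) = (½)*(-1/12)*(-3) + 28629 = ⅛ + 28629 = 229033/8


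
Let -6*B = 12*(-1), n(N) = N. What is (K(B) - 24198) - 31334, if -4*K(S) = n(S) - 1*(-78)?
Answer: -55552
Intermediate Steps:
B = 2 (B = -2*(-1) = -⅙*(-12) = 2)
K(S) = -39/2 - S/4 (K(S) = -(S - 1*(-78))/4 = -(S + 78)/4 = -(78 + S)/4 = -39/2 - S/4)
(K(B) - 24198) - 31334 = ((-39/2 - ¼*2) - 24198) - 31334 = ((-39/2 - ½) - 24198) - 31334 = (-20 - 24198) - 31334 = -24218 - 31334 = -55552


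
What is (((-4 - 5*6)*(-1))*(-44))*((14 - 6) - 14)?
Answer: 8976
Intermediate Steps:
(((-4 - 5*6)*(-1))*(-44))*((14 - 6) - 14) = (((-4 - 30)*(-1))*(-44))*(8 - 14) = (-34*(-1)*(-44))*(-6) = (34*(-44))*(-6) = -1496*(-6) = 8976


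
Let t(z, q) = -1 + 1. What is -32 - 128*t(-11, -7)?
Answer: -32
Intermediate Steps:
t(z, q) = 0
-32 - 128*t(-11, -7) = -32 - 128*0 = -32 + 0 = -32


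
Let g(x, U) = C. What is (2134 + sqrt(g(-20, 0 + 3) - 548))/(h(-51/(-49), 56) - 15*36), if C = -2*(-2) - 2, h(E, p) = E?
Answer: -104566/26409 - 49*I*sqrt(546)/26409 ≈ -3.9595 - 0.043355*I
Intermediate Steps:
C = 2 (C = 4 - 2 = 2)
g(x, U) = 2
(2134 + sqrt(g(-20, 0 + 3) - 548))/(h(-51/(-49), 56) - 15*36) = (2134 + sqrt(2 - 548))/(-51/(-49) - 15*36) = (2134 + sqrt(-546))/(-51*(-1/49) - 540) = (2134 + I*sqrt(546))/(51/49 - 540) = (2134 + I*sqrt(546))/(-26409/49) = (2134 + I*sqrt(546))*(-49/26409) = -104566/26409 - 49*I*sqrt(546)/26409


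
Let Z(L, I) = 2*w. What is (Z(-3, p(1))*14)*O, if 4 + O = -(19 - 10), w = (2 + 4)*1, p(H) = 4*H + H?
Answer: -2184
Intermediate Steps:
p(H) = 5*H
w = 6 (w = 6*1 = 6)
Z(L, I) = 12 (Z(L, I) = 2*6 = 12)
O = -13 (O = -4 - (19 - 10) = -4 - 1*9 = -4 - 9 = -13)
(Z(-3, p(1))*14)*O = (12*14)*(-13) = 168*(-13) = -2184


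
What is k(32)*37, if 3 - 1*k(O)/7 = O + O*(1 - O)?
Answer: 249417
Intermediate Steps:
k(O) = 21 - 7*O - 7*O*(1 - O) (k(O) = 21 - 7*(O + O*(1 - O)) = 21 + (-7*O - 7*O*(1 - O)) = 21 - 7*O - 7*O*(1 - O))
k(32)*37 = (21 - 14*32 + 7*32²)*37 = (21 - 448 + 7*1024)*37 = (21 - 448 + 7168)*37 = 6741*37 = 249417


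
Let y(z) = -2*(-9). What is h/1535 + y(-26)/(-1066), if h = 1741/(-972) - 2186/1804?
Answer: -164823037/8747713260 ≈ -0.018842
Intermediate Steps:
y(z) = 18
h = -1316389/438372 (h = 1741*(-1/972) - 2186*1/1804 = -1741/972 - 1093/902 = -1316389/438372 ≈ -3.0029)
h/1535 + y(-26)/(-1066) = -1316389/438372/1535 + 18/(-1066) = -1316389/438372*1/1535 + 18*(-1/1066) = -1316389/672901020 - 9/533 = -164823037/8747713260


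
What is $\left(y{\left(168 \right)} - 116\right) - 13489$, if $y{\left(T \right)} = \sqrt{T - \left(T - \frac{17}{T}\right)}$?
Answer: $-13605 + \frac{\sqrt{714}}{84} \approx -13605.0$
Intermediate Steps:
$y{\left(T \right)} = \sqrt{17} \sqrt{\frac{1}{T}}$ ($y{\left(T \right)} = \sqrt{T - \left(T - \frac{17}{T}\right)} = \sqrt{\frac{17}{T}} = \sqrt{17} \sqrt{\frac{1}{T}}$)
$\left(y{\left(168 \right)} - 116\right) - 13489 = \left(\sqrt{17} \sqrt{\frac{1}{168}} - 116\right) - 13489 = \left(\frac{\sqrt{17}}{2 \sqrt{42}} - 116\right) - 13489 = \left(\sqrt{17} \frac{\sqrt{42}}{84} - 116\right) - 13489 = \left(\frac{\sqrt{714}}{84} - 116\right) - 13489 = \left(-116 + \frac{\sqrt{714}}{84}\right) - 13489 = -13605 + \frac{\sqrt{714}}{84}$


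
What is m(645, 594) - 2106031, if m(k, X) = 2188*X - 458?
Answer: -806817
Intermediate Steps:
m(k, X) = -458 + 2188*X
m(645, 594) - 2106031 = (-458 + 2188*594) - 2106031 = (-458 + 1299672) - 2106031 = 1299214 - 2106031 = -806817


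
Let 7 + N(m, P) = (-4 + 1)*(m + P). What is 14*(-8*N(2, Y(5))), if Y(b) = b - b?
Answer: 1456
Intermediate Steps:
Y(b) = 0
N(m, P) = -7 - 3*P - 3*m (N(m, P) = -7 + (-4 + 1)*(m + P) = -7 - 3*(P + m) = -7 + (-3*P - 3*m) = -7 - 3*P - 3*m)
14*(-8*N(2, Y(5))) = 14*(-8*(-7 - 3*0 - 3*2)) = 14*(-8*(-7 + 0 - 6)) = 14*(-8*(-13)) = 14*104 = 1456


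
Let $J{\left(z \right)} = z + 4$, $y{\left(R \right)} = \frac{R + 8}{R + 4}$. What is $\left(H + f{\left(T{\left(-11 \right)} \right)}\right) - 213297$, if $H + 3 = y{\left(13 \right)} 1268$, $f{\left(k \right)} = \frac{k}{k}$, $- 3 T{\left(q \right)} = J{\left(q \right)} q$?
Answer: $- \frac{3599455}{17} \approx -2.1173 \cdot 10^{5}$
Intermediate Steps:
$y{\left(R \right)} = \frac{8 + R}{4 + R}$
$J{\left(z \right)} = 4 + z$
$T{\left(q \right)} = - \frac{q \left(4 + q\right)}{3}$ ($T{\left(q \right)} = - \frac{\left(4 + q\right) q}{3} = - \frac{q \left(4 + q\right)}{3}$)
$f{\left(k \right)} = 1$
$H = \frac{26577}{17}$ ($H = -3 + \frac{8 + 13}{4 + 13} \cdot 1268 = -3 + \frac{1}{17} \cdot 21 \cdot 1268 = -3 + \frac{21}{17} \cdot 1268 = -3 + \frac{26628}{17} = \frac{26577}{17} \approx 1563.4$)
$\left(H + f{\left(T{\left(-11 \right)} \right)}\right) - 213297 = \left(\frac{26577}{17} + 1\right) - 213297 = \frac{26594}{17} - 213297 = - \frac{3599455}{17}$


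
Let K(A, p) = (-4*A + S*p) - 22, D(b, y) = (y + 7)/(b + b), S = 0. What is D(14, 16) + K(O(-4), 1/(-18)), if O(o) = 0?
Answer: -593/28 ≈ -21.179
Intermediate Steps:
D(b, y) = (7 + y)/(2*b) (D(b, y) = (7 + y)/((2*b)) = (7 + y)*(1/(2*b)) = (7 + y)/(2*b))
K(A, p) = -22 - 4*A (K(A, p) = (-4*A + 0*p) - 22 = (-4*A + 0) - 22 = -4*A - 22 = -22 - 4*A)
D(14, 16) + K(O(-4), 1/(-18)) = (½)*(7 + 16)/14 + (-22 - 4*0) = (½)*(1/14)*23 + (-22 + 0) = 23/28 - 22 = -593/28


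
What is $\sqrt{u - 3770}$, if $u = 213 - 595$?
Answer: $2 i \sqrt{1038} \approx 64.436 i$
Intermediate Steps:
$u = -382$ ($u = 213 - 595 = -382$)
$\sqrt{u - 3770} = \sqrt{-382 - 3770} = \sqrt{-4152} = 2 i \sqrt{1038}$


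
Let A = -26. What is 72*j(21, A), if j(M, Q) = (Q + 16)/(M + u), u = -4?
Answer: -720/17 ≈ -42.353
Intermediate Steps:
j(M, Q) = (16 + Q)/(-4 + M) (j(M, Q) = (Q + 16)/(M - 4) = (16 + Q)/(-4 + M))
72*j(21, A) = 72*((16 - 26)/(-4 + 21)) = 72*(-10/17) = -720/17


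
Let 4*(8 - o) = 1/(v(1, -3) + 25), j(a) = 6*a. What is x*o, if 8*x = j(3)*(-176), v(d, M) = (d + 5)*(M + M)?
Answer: -3177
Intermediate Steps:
v(d, M) = 2*M*(5 + d) (v(d, M) = (5 + d)*(2*M) = 2*M*(5 + d))
o = 353/44 (o = 8 - 1/(4*(2*(-3)*(5 + 1) + 25)) = 8 - 1/(4*(2*(-3)*6 + 25)) = 8 - 1/(4*(-36 + 25)) = 8 - 1/4/(-11) = 8 - 1/4*(-1/11) = 8 + 1/44 = 353/44 ≈ 8.0227)
x = -396 (x = ((6*3)*(-176))/8 = (18*(-176))/8 = (1/8)*(-3168) = -396)
x*o = -396*353/44 = -3177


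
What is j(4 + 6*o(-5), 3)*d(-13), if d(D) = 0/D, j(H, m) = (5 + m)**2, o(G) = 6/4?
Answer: 0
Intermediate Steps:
o(G) = 3/2 (o(G) = 6*(1/4) = 3/2)
d(D) = 0
j(4 + 6*o(-5), 3)*d(-13) = (5 + 3)**2*0 = 8**2*0 = 64*0 = 0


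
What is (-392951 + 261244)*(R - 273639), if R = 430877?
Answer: -20709345266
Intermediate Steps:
(-392951 + 261244)*(R - 273639) = (-392951 + 261244)*(430877 - 273639) = -131707*157238 = -20709345266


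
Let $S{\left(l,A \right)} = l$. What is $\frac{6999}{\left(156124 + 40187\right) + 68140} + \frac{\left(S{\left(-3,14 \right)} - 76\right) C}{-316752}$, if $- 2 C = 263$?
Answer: $- \frac{1060603931}{167530766304} \approx -0.0063308$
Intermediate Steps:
$C = - \frac{263}{2}$ ($C = \left(- \frac{1}{2}\right) 263 = - \frac{263}{2} \approx -131.5$)
$\frac{6999}{\left(156124 + 40187\right) + 68140} + \frac{\left(S{\left(-3,14 \right)} - 76\right) C}{-316752} = \frac{6999}{\left(156124 + 40187\right) + 68140} + \frac{\left(-3 - 76\right) \left(- \frac{263}{2}\right)}{-316752} = \frac{6999}{196311 + 68140} + \left(-79\right) \left(- \frac{263}{2}\right) \left(- \frac{1}{316752}\right) = \frac{6999}{264451} + \frac{20777}{2} \left(- \frac{1}{316752}\right) = 6999 \cdot \frac{1}{264451} - \frac{20777}{633504} = \frac{6999}{264451} - \frac{20777}{633504} = - \frac{1060603931}{167530766304}$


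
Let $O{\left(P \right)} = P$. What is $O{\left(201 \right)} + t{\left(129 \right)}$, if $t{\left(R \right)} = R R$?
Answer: $16842$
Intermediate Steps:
$t{\left(R \right)} = R^{2}$
$O{\left(201 \right)} + t{\left(129 \right)} = 201 + 129^{2} = 201 + 16641 = 16842$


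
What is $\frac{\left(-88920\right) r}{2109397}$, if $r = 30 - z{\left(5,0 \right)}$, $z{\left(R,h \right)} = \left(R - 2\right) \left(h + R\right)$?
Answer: $- \frac{1333800}{2109397} \approx -0.63231$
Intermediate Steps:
$z{\left(R,h \right)} = \left(-2 + R\right) \left(R + h\right)$
$r = 15$ ($r = 30 - \left(5^{2} - 10 - 0 + 5 \cdot 0\right) = 30 - \left(25 - 10 + 0 + 0\right) = 30 - 15 = 15$)
$\frac{\left(-88920\right) r}{2109397} = \frac{\left(-88920\right) 15}{2109397} = \left(-1333800\right) \frac{1}{2109397} = - \frac{1333800}{2109397}$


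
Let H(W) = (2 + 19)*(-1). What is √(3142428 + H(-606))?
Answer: √3142407 ≈ 1772.7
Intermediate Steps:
H(W) = -21 (H(W) = 21*(-1) = -21)
√(3142428 + H(-606)) = √(3142428 - 21) = √3142407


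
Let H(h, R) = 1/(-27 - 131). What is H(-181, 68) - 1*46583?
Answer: -7360115/158 ≈ -46583.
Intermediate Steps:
H(h, R) = -1/158 (H(h, R) = 1/(-158) = -1/158)
H(-181, 68) - 1*46583 = -1/158 - 1*46583 = -1/158 - 46583 = -7360115/158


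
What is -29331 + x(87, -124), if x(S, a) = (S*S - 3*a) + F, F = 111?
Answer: -21279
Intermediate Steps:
x(S, a) = 111 + S**2 - 3*a (x(S, a) = (S*S - 3*a) + 111 = (S**2 - 3*a) + 111 = 111 + S**2 - 3*a)
-29331 + x(87, -124) = -29331 + (111 + 87**2 - 3*(-124)) = -29331 + (111 + 7569 + 372) = -29331 + 8052 = -21279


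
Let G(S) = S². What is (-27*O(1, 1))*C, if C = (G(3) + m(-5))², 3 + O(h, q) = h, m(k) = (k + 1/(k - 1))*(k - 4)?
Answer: 332667/2 ≈ 1.6633e+5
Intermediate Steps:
m(k) = (-4 + k)*(k + 1/(-1 + k)) (m(k) = (k + 1/(-1 + k))*(-4 + k) = (-4 + k)*(k + 1/(-1 + k)))
O(h, q) = -3 + h
C = 12321/4 (C = (3² + (-4 + (-5)³ - 5*(-5)² + 5*(-5))/(-1 - 5))² = (9 + (-4 - 125 - 5*25 - 25)/(-6))² = (9 - (-4 - 125 - 125 - 25)/6)² = (9 - ⅙*(-279))² = (9 + 93/2)² = (111/2)² = 12321/4 ≈ 3080.3)
(-27*O(1, 1))*C = -27*(-3 + 1)*(12321/4) = -27*(-2)*(12321/4) = 54*(12321/4) = 332667/2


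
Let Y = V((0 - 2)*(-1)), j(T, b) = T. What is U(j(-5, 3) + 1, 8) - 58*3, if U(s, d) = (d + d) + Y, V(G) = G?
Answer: -156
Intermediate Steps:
Y = 2 (Y = (0 - 2)*(-1) = -2*(-1) = 2)
U(s, d) = 2 + 2*d (U(s, d) = (d + d) + 2 = 2*d + 2 = 2 + 2*d)
U(j(-5, 3) + 1, 8) - 58*3 = (2 + 2*8) - 58*3 = (2 + 16) - 29*6 = 18 - 174 = -156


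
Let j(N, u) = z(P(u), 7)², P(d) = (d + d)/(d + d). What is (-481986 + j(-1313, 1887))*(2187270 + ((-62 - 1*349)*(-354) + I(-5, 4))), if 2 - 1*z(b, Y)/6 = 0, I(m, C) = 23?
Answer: -1124034753654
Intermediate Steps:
P(d) = 1 (P(d) = (2*d)/((2*d)) = (2*d)*(1/(2*d)) = 1)
z(b, Y) = 12 (z(b, Y) = 12 - 6*0 = 12 + 0 = 12)
j(N, u) = 144 (j(N, u) = 12² = 144)
(-481986 + j(-1313, 1887))*(2187270 + ((-62 - 1*349)*(-354) + I(-5, 4))) = (-481986 + 144)*(2187270 + ((-62 - 1*349)*(-354) + 23)) = -481842*(2187270 + ((-62 - 349)*(-354) + 23)) = -481842*(2187270 + (-411*(-354) + 23)) = -481842*(2187270 + (145494 + 23)) = -481842*(2187270 + 145517) = -481842*2332787 = -1124034753654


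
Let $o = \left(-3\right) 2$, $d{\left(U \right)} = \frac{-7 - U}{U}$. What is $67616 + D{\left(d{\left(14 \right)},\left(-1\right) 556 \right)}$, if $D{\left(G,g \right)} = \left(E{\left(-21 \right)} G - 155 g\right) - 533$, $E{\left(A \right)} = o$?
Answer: $153272$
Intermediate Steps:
$d{\left(U \right)} = \frac{-7 - U}{U}$
$o = -6$
$E{\left(A \right)} = -6$
$D{\left(G,g \right)} = -533 - 155 g - 6 G$ ($D{\left(G,g \right)} = \left(- 6 G - 155 g\right) - 533 = \left(- 155 g - 6 G\right) - 533 = -533 - 155 g - 6 G$)
$67616 + D{\left(d{\left(14 \right)},\left(-1\right) 556 \right)} = 67616 - \left(533 + \frac{6 \left(-7 - 14\right)}{14} + 155 \left(-1\right) 556\right) = 67616 - \left(-85647 + 6 \cdot \frac{1}{14} \left(-7 - 14\right)\right) = 67616 - \left(-85647 + 6 \cdot \frac{1}{14} \left(-21\right)\right) = 67616 - -85656 = 67616 + \left(-533 + 86180 + 9\right) = 67616 + 85656 = 153272$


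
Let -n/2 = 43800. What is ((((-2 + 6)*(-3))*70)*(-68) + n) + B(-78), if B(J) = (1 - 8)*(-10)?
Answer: -30410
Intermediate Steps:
n = -87600 (n = -2*43800 = -87600)
B(J) = 70 (B(J) = -7*(-10) = 70)
((((-2 + 6)*(-3))*70)*(-68) + n) + B(-78) = ((((-2 + 6)*(-3))*70)*(-68) - 87600) + 70 = (((4*(-3))*70)*(-68) - 87600) + 70 = (-12*70*(-68) - 87600) + 70 = (-840*(-68) - 87600) + 70 = (57120 - 87600) + 70 = -30480 + 70 = -30410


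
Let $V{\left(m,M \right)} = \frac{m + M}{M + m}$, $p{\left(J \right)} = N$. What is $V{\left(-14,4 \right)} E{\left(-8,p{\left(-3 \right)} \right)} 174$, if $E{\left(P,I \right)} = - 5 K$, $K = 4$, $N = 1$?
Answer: $-3480$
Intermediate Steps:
$p{\left(J \right)} = 1$
$V{\left(m,M \right)} = 1$ ($V{\left(m,M \right)} = \frac{M + m}{M + m} = 1$)
$E{\left(P,I \right)} = -20$ ($E{\left(P,I \right)} = \left(-5\right) 4 = -20$)
$V{\left(-14,4 \right)} E{\left(-8,p{\left(-3 \right)} \right)} 174 = 1 \left(-20\right) 174 = \left(-20\right) 174 = -3480$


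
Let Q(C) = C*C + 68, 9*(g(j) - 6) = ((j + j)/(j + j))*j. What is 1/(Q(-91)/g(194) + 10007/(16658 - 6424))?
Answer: 1269016/385737365 ≈ 0.0032898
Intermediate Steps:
g(j) = 6 + j/9 (g(j) = 6 + (((j + j)/(j + j))*j)/9 = 6 + (((2*j)/((2*j)))*j)/9 = 6 + (((2*j)*(1/(2*j)))*j)/9 = 6 + (1*j)/9 = 6 + j/9)
Q(C) = 68 + C² (Q(C) = C² + 68 = 68 + C²)
1/(Q(-91)/g(194) + 10007/(16658 - 6424)) = 1/((68 + (-91)²)/(6 + (⅑)*194) + 10007/(16658 - 6424)) = 1/((68 + 8281)/(6 + 194/9) + 10007/10234) = 1/(8349/(248/9) + 10007*(1/10234)) = 1/(8349*(9/248) + 10007/10234) = 1/(75141/248 + 10007/10234) = 1/(385737365/1269016) = 1269016/385737365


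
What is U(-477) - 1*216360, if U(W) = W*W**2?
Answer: -108747693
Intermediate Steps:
U(W) = W**3
U(-477) - 1*216360 = (-477)**3 - 1*216360 = -108531333 - 216360 = -108747693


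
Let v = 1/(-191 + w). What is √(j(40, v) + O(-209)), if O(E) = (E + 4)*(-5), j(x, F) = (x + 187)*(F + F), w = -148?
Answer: √117640119/339 ≈ 31.995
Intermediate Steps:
v = -1/339 (v = 1/(-191 - 148) = 1/(-339) = -1/339 ≈ -0.0029499)
j(x, F) = 2*F*(187 + x) (j(x, F) = (187 + x)*(2*F) = 2*F*(187 + x))
O(E) = -20 - 5*E (O(E) = (4 + E)*(-5) = -20 - 5*E)
√(j(40, v) + O(-209)) = √(2*(-1/339)*(187 + 40) + (-20 - 5*(-209))) = √(2*(-1/339)*227 + (-20 + 1045)) = √(-454/339 + 1025) = √(347021/339) = √117640119/339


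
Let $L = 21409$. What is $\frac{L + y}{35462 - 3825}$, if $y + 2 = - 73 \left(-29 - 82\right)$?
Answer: $\frac{29510}{31637} \approx 0.93277$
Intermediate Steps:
$y = 8101$ ($y = -2 - 73 \left(-29 - 82\right) = -2 - -8103 = -2 + 8103 = 8101$)
$\frac{L + y}{35462 - 3825} = \frac{21409 + 8101}{35462 - 3825} = \frac{29510}{31637}$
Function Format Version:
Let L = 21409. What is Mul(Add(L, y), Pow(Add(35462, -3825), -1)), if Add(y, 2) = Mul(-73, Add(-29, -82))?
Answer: Rational(29510, 31637) ≈ 0.93277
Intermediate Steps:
y = 8101 (y = Add(-2, Mul(-73, Add(-29, -82))) = Add(-2, Mul(-73, -111)) = Add(-2, 8103) = 8101)
Mul(Add(L, y), Pow(Add(35462, -3825), -1)) = Mul(Add(21409, 8101), Pow(Add(35462, -3825), -1)) = Mul(29510, Pow(31637, -1)) = Mul(29510, Rational(1, 31637)) = Rational(29510, 31637)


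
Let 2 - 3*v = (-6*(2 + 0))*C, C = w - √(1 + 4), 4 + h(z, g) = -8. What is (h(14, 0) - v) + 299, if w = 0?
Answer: 859/3 + 4*√5 ≈ 295.28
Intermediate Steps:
h(z, g) = -12 (h(z, g) = -4 - 8 = -12)
C = -√5 (C = 0 - √(1 + 4) = 0 - √5 = -√5 ≈ -2.2361)
v = ⅔ - 4*√5 (v = ⅔ - (-6*(2 + 0))*(-√5)/3 = ⅔ - (-6*2)*(-√5)/3 = ⅔ - (-4)*(-√5) = ⅔ - 4*√5 ≈ -8.2776)
(h(14, 0) - v) + 299 = (-12 - (⅔ - 4*√5)) + 299 = (-12 + (-⅔ + 4*√5)) + 299 = (-38/3 + 4*√5) + 299 = 859/3 + 4*√5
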